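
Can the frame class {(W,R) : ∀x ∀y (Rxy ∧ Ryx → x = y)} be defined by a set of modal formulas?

Modal frame validity is preserved under surjective bounded morphisms.
The 6-cycle (worlds w0,w1,w2,w3,w4,w5 with w0→w1→w2→w3→w4→w5→w0) is antisymmetric. Sending even-indexed worlds to • and odd-indexed worlds to ∘ is a surjective bounded morphism onto the two-world frame with •↔∘, which is not antisymmetric.
Hence antisymmetry is not modally definable.

No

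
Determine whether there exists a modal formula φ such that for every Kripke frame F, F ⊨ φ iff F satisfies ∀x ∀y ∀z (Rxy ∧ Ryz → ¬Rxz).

Not definable by any modal formula

Modal frame validity is preserved under surjective bounded morphisms.
The 5-cycle (worlds s,t,u,v,w with s→t→u→v→w→s) is intransitive. Mapping every world to a single reflexive point • is a surjective bounded morphism; the reflexive point is not intransitive (R••∧R•• but R••).
So the class is not modally definable.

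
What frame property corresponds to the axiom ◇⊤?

◇⊤ holds at w iff w has a successor, so frame-validity of ◇⊤ is exactly seriality. Equivalently via □φ → ◇φ:
Suppose □φ→◇φ is valid. At any x set V(φ)=W. Then □φ at x, so ◇φ at x, so x has a successor.

Seriality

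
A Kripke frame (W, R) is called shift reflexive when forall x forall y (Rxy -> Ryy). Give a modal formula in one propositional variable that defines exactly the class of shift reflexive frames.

□(□r → r)

A defining formula is □(□r → r) (the T□ axiom).
Suppose □(□r→r) is valid. Take Rxy and set V(r)={w : Ryw}. Then at y, □r holds; since □(□r→r) at x, □r→r at y, so r at y, i.e. Ryy.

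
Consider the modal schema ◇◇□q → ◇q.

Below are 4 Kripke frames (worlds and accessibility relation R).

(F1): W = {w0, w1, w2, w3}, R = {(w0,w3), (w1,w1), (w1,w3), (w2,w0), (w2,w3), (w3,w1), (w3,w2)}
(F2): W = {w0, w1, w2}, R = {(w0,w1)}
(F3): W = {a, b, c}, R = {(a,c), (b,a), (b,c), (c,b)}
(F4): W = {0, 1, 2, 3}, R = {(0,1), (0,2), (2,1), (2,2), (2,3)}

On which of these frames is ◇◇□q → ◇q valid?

(F2)

The schema corresponds to a generalized confluence (Geach) condition: ∀x ∀y (xR²y → ∃w (yRw ∧ xRw)).
(F1): fails — w2R²w3 but no w with w3Rw and w2Rw.
(F2): holds.
(F3): fails — bR²c but no w with cRw and bRw.
(F4): fails — 0R²1 but no w with 1Rw and 0Rw.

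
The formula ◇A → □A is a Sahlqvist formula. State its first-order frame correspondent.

Suppose ◇A→□A is valid. Take Rxy, Rxz and set V(A)={y}. Then ◇A at x, so □A at x, so A at z, i.e. z=y.
The converse is a direct semantic check.
So the correspondent is partial functionality.

Partial functionality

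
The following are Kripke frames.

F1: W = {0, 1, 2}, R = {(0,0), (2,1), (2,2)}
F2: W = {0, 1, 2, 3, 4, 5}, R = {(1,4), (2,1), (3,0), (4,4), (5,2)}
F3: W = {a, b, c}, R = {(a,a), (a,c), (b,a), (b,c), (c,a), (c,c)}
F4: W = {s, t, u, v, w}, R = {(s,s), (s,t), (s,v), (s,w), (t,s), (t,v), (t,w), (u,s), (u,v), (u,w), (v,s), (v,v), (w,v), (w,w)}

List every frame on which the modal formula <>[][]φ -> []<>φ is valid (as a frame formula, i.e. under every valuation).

F3, F4

Frame correspondent (Sahlqvist): forall x forall y forall z ((xRy & xRz) -> exists w (y R^2 w & zRw)) — i.e. a generalized confluence (Geach) condition.
F1: fails — 2R1, 2R1 but no w with 1R²w and 1Rw.
F2: fails — 3R0, 3R0 but no w with 0R²w and 0Rw.
F3: ✓.
F4: ✓.
Valid on: F3, F4.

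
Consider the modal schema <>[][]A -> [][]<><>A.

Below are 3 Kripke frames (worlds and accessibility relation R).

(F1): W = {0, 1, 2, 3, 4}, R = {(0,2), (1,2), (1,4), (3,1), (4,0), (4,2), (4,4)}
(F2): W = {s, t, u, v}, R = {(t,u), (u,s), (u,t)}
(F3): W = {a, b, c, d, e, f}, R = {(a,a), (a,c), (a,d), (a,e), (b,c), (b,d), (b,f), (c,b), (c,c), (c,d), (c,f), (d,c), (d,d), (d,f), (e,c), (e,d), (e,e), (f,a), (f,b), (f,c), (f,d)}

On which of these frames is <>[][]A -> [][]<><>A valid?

(F3)

The schema corresponds to a generalized confluence (Geach) condition: forall x forall y forall z ((xRy & x R^2 z) -> exists w (y R^2 w & z R^2 w)).
(F1): fails — 1R2, 1R²0 but no w with 2R²w and 0R²w.
(F2): fails — tRu, tR²s but no w with uR²w and sR²w.
(F3): satisfies the condition.
Valid on: (F3).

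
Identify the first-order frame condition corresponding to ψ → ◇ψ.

This is a form of the T axiom.
It corresponds to reflexivity: ∀x Rxx.

reflexivity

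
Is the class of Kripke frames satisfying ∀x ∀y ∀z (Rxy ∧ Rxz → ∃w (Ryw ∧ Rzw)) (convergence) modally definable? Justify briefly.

Yes — defined by ◇□q → □◇q

The condition is convergence. A defining modal formula is ◇□q → □◇q.
Suppose ◇□q→□◇q is valid. Take Rxy, Rxz and set V(q)={w : Ryw}. Then □q at y so ◇□q at x, so □◇q at x, so ◇q at z, giving w with Rzw and Ryw.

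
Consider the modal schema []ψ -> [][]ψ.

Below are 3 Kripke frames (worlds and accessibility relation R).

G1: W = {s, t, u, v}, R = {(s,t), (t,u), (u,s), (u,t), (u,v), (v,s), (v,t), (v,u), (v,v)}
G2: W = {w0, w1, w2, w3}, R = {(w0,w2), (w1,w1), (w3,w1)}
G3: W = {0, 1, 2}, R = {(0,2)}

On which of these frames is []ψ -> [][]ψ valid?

G2, G3

This is the axiom for transitivity; its first-order frame correspondent is forall x forall y forall z (Rxy & Ryz -> Rxz).
G1: fails — Ruv and Rvu but not Ruu.
G2: condition met.
G3: condition met.
Valid on: G2, G3.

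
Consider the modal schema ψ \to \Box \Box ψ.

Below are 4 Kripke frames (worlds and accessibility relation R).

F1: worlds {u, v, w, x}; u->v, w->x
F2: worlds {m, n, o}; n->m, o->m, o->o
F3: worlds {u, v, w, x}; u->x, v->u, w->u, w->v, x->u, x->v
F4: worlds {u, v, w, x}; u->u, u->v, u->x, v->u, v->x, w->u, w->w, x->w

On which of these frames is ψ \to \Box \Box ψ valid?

Frame correspondent (Sahlqvist): \forall x \forall z (x R^2 z \to \exists w (x = w \wedge z = w)) — i.e. a generalized confluence (Geach) condition.
F1: satisfies the condition.
F2: fails — oR²m but o ≠ m.
F3: fails — uR²v but u ≠ v.
F4: fails — uR²v but u ≠ v.
Valid on: F1.

F1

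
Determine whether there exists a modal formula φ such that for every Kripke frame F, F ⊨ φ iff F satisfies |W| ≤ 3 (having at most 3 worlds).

Any modally definable frame class is closed under disjoint unions.
Any modal formula valid on each of 4 disjoint one-world frames is valid on their disjoint union (validity is preserved under disjoint unions). Each one-world frame has |W|=1≤3, but the union has |W|=4.
So no modal formula (or set of formulas) defines exactly the |W|≤3 frames.

Not definable by any modal formula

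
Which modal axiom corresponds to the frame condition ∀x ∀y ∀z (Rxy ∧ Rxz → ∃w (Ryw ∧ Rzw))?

This is convergence; the standard corresponding axiom is .2: ◇□s → □◇s.
Suppose ◇□s→□◇s is valid. Take Rxy, Rxz and set V(s)={w : Ryw}. Then □s at y so ◇□s at x, so □◇s at x, so ◇s at z, giving w with Rzw and Ryw.

◇□s → □◇s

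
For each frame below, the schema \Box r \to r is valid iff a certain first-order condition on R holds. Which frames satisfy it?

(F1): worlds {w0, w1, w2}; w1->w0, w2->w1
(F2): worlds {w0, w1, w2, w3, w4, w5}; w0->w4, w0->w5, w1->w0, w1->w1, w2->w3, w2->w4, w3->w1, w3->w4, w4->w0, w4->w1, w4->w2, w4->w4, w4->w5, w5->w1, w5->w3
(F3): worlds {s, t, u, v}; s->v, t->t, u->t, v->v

none

This is the axiom for reflexivity; its first-order frame correspondent is \forall x Rxx.
(F1): fails — world w0 does not see itself.
(F2): fails — world w0 does not see itself.
(F3): fails — world s does not see itself.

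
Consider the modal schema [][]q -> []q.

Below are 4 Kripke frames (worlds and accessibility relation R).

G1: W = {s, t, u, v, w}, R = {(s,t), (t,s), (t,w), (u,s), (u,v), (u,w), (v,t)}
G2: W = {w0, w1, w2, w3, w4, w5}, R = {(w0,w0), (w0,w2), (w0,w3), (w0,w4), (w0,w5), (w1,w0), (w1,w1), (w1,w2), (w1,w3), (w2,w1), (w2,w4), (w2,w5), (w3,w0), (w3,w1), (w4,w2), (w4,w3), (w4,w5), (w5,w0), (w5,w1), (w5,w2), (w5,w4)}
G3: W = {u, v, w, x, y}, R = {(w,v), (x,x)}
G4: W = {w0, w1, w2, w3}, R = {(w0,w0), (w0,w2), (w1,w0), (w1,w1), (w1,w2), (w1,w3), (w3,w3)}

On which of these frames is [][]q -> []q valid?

The schema corresponds to density: forall x forall y (Rxy -> exists z (Rxz & Rzy)).
G1: fails — Ruv but no z with Ruz and Rzv.
G2: fails — Rw4w3 but no z with Rw4z and Rzw3.
G3: fails — Rwv but no z with Rwz and Rzv.
G4: ✓.

G4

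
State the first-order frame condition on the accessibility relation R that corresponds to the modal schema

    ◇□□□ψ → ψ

This is a Sahlqvist (Geach-type) schema ◇^1□^3ψ → □^0◇^0ψ.
Minimal-valuation argument: fix x; take any y with xR^1y and any z with xR^0z. Set V(ψ) to the set of worlds R-reachable from y in exactly 3 steps. Then □^3ψ holds at y, so the antecedent holds at x; validity forces ◇^0ψ at z, giving a w with zR^0w and yR^3w.
First-order correspondent: ∀x ∀y (xRy → ∃w (yR³w ∧ x = w)).

∀x ∀y (xRy → ∃w (yR³w ∧ x = w))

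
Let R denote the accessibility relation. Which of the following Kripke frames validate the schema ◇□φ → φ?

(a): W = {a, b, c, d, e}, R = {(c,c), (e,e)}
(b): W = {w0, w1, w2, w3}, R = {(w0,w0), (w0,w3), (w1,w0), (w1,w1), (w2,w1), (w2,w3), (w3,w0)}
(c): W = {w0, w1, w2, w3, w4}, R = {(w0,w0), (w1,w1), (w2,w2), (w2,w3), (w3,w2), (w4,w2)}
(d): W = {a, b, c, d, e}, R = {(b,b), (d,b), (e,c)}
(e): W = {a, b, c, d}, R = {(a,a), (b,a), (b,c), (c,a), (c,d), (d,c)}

(a)

Frame correspondent (Sahlqvist): ∀x ∀y (Rxy → Ryx) — i.e. symmetry.
(a): ✓.
(b): fails — Rw1w0 but not Rw0w1.
(c): fails — Rw4w2 but not Rw2w4.
(d): fails — Rdb but not Rbd.
(e): fails — Rbc but not Rcb.
Valid on: (a).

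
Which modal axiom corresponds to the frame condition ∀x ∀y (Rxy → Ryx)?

A defining formula is q → □◇q (the B axiom).
Suppose q→□◇q is valid. Take Rxy and set V(q)={x}. Then q at x, so □◇q at x, so ◇q at y, so some z with Ryz has q; z=x, i.e. Ryx.

q → □◇q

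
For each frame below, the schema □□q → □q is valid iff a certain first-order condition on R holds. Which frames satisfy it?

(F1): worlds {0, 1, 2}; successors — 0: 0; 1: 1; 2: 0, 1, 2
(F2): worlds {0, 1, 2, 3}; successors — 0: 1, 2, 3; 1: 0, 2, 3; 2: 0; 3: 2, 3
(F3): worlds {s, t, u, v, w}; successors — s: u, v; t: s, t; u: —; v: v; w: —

This is the axiom for density; its first-order frame correspondent is ∀x ∀y (Rxy → ∃z (Rxz ∧ Rzy)).
(F1): ✓.
(F2): fails — R01 but no z with R0z and Rz1.
(F3): fails — Rsu but no z with Rsz and Rzu.
Valid on: (F1).

(F1)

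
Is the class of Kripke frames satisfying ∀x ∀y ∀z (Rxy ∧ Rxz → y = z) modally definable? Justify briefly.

Yes, by ◇r → □r

Yes: it is partial functionality, defined by the CD schema ◇r → □r.
Suppose ◇r→□r is valid. Take Rxy, Rxz and set V(r)={y}. Then ◇r at x, so □r at x, so r at z, i.e. z=y.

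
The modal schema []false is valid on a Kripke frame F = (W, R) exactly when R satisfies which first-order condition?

□⊥ is valid iff no world has any successor (otherwise □⊥ fails at any world with one).

Emptiness of R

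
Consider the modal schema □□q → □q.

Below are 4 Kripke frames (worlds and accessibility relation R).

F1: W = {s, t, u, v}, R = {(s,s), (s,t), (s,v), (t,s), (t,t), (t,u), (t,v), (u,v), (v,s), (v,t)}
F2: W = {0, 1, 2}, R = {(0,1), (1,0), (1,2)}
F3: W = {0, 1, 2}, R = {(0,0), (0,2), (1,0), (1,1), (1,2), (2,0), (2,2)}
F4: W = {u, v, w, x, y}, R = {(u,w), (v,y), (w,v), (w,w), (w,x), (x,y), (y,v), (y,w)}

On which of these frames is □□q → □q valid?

This is the axiom for density; its first-order frame correspondent is ∀x ∀y (Rxy → ∃z (Rxz ∧ Rzy)).
F1: fails — Ruv but no z with Ruz and Rzv.
F2: fails — R12 but no z with R1z and Rz2.
F3: ✓.
F4: fails — Rvy but no z with Rvz and Rzy.

F3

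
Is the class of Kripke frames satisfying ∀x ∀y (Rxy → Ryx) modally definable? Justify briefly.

Definable; p → □◇p defines it

The condition is symmetry. A defining modal formula is p → □◇p.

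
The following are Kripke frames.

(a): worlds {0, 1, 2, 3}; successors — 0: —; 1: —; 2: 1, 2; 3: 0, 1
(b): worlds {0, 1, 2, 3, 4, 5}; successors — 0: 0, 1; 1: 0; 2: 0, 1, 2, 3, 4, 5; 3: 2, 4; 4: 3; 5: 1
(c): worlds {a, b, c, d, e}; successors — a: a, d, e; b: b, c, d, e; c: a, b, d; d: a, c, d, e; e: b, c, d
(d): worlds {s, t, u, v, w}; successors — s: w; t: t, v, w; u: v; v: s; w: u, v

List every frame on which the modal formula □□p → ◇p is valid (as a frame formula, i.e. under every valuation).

(c)

Frame correspondent (Sahlqvist): ∀x ∃w (xR²w ∧ xRw) — i.e. a generalized confluence (Geach) condition.
(a): fails — at 0 but no w with 0R²w and 0Rw.
(b): fails — at 4 but no w with 4R²w and 4Rw.
(c): condition met.
(d): fails — at s but no w* with sR²w* and sRw*.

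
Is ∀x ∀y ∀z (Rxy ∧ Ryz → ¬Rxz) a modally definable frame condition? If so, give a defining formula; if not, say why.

If a class were modally definable it would be closed under surjective bounded morphisms (Goldblatt–Thomason).
The 5-cycle (worlds a,b,c,d,e with a→b→c→d→e→a) is intransitive. Mapping every world to a single reflexive point • is a surjective bounded morphism; the reflexive point is not intransitive (R••∧R•• but R••).
So the class is not modally definable.

Not modally definable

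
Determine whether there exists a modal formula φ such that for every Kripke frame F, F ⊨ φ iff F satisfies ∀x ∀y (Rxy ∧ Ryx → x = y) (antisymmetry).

No

Any modally definable frame class is closed under surjective bounded morphisms.
The 4-cycle (worlds a,b,c,d with a→b→c→d→a) is antisymmetric. Sending even-indexed worlds to • and odd-indexed worlds to ∘ is a surjective bounded morphism onto the two-world frame with •↔∘, which is not antisymmetric.
So the class is not modally definable.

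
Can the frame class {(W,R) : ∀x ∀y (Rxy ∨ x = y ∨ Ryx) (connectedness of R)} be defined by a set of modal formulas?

No — not modally definable

Modal frame validity is preserved under disjoint unions.
Take 4 disjoint single-world reflexive frames: each is trivially connected, but their disjoint union has 4 worlds with no edge between distinct components, so it is not connected.
Hence connectedness of R is not modally definable.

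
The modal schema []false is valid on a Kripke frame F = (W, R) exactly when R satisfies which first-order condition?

□⊥ is valid iff no world has any successor (otherwise □⊥ fails at any world with one).

Emptiness of R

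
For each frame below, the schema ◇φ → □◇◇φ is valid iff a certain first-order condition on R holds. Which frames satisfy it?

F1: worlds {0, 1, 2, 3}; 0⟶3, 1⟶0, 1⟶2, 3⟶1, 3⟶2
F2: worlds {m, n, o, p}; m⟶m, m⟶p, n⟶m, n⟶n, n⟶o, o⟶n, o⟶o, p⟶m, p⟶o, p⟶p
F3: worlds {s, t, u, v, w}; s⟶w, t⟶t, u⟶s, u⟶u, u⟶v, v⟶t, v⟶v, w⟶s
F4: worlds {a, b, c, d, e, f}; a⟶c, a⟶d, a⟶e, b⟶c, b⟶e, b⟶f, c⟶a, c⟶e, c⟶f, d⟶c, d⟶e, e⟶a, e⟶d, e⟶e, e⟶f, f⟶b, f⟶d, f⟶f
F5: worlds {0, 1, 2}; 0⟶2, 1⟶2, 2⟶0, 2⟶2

F5

This is the axiom for a generalized confluence (Geach) condition; its first-order frame correspondent is ∀x ∀y ∀z ((xRy ∧ xRz) → ∃w (y = w ∧ zR²w)).
F1: fails — 0R3, 0R3 but no w with 3=w and 3R²w.
F2: fails — nRn, nRm but no w with n=w and mR²w.
F3: fails — uRs, uRv but no w* with s=w* and vR²w*.
F4: fails — aRc, aRd but no w with c=w and dR²w.
F5: satisfies the condition.
Valid on: F5.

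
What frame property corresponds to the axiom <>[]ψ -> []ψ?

The Euclidean property

Replacing ψ by ¬ψ and contraposing gives the equivalent schema ◇ψ → □◇ψ.
Suppose ◇ψ→□◇ψ is valid. Take Rxy, Rxz and set V(ψ)={y}. Then ◇ψ at x, so □◇ψ at x, so ◇ψ at z, so some w with Rzw has ψ; w=y, i.e. Rzy. By symmetry of the argument, Ryz.
Conversely, on a frame with the Euclidean property the schema holds at every world under every valuation.
So the correspondent is the Euclidean property.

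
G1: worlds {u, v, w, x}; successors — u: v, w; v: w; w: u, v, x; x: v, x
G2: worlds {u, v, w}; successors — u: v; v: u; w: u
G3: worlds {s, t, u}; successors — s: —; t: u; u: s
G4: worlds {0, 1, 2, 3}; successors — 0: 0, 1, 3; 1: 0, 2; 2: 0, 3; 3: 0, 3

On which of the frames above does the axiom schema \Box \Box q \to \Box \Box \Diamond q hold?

G4

The schema corresponds to a generalized confluence (Geach) condition: \forall x \forall z (x R^2 z \to \exists w (x R^2 w \wedge zRw)).
G1: fails — vR²v but no t with vR²t and vRt.
G2: fails — uR²u but no t with uR²t and uRt.
G3: fails — tR²s but no w with tR²w and sRw.
G4: condition met.
Valid on: G4.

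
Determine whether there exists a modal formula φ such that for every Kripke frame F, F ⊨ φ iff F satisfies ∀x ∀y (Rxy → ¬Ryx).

If a class were modally definable it would be closed under surjective bounded morphisms (Goldblatt–Thomason).
The 5-cycle (worlds a,b,c,d,e with a→b→c→d→e→a) is asymmetric. Mapping every world to a single reflexive point • is a surjective bounded morphism, and the reflexive point is not asymmetric (R•• but asymmetry requires ¬R••).
So the class is not modally definable.

No — not modally definable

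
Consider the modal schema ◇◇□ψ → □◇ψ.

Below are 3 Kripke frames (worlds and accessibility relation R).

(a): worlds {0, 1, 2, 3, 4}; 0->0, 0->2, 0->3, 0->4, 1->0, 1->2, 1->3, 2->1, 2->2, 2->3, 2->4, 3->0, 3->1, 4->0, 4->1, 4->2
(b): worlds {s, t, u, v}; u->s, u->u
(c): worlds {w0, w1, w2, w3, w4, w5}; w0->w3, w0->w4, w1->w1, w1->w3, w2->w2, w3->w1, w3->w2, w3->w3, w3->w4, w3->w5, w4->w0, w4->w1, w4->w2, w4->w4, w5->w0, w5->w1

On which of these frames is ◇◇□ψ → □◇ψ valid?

(a)

This is the axiom for a generalized confluence (Geach) condition; its first-order frame correspondent is ∀x ∀y ∀z ((xR²y ∧ xRz) → ∃w (yRw ∧ zRw)).
(a): condition met.
(b): fails — uR²s, uRs but no w with sRw and sRw.
(c): fails — w1R²w2, w1Rw1 but no w with w2Rw and w1Rw.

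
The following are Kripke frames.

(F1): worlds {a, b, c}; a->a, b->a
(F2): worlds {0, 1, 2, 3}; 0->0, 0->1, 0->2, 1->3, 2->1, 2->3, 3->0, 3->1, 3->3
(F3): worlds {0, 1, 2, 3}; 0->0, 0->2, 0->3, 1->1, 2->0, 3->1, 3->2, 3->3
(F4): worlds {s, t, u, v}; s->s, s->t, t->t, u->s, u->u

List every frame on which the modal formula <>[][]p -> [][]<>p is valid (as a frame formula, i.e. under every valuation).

(F1), (F2), (F4)

Frame correspondent (Sahlqvist): forall x forall y forall z ((xRy & x R^2 z) -> exists w (y R^2 w & zRw)) — i.e. a generalized confluence (Geach) condition.
(F1): ✓.
(F2): ✓.
(F3): fails — 0R2, 0R²1 but no w with 2R²w and 1Rw.
(F4): ✓.
Valid on: (F1), (F2), (F4).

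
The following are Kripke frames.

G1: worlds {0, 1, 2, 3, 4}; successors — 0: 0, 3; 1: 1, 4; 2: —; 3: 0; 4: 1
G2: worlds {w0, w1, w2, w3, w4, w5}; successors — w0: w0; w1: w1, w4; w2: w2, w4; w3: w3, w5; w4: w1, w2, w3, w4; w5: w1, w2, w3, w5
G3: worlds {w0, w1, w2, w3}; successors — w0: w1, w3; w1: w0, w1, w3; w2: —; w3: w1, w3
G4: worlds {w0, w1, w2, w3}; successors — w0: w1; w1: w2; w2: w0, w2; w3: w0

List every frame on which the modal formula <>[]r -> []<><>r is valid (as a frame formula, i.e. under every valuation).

Frame correspondent (Sahlqvist): forall x forall y forall z ((xRy & xRz) -> exists w (yRw & z R^2 w)) — i.e. a generalized confluence (Geach) condition.
G1: condition met.
G2: condition met.
G3: condition met.
G4: fails — w2Rw0, w2Rw0 but no w with w0Rw and w0R²w.

G1, G2, G3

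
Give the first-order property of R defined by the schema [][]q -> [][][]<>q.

This is a Sahlqvist (Geach-type) schema ◇^0□^2q → □^3◇^1q.
Minimal-valuation argument: fix x; take any y with xR^0y and any z with xR^3z. Set V(q) to the set of worlds R-reachable from y in exactly 2 steps. Then □^2q holds at y, so the antecedent holds at x; validity forces ◇^1q at z, giving a w with zR^1w and yR^2w.
First-order correspondent: forall x forall z (x R^3 z -> exists w (x R^2 w & zRw)).

forall x forall z (x R^3 z -> exists w (x R^2 w & zRw))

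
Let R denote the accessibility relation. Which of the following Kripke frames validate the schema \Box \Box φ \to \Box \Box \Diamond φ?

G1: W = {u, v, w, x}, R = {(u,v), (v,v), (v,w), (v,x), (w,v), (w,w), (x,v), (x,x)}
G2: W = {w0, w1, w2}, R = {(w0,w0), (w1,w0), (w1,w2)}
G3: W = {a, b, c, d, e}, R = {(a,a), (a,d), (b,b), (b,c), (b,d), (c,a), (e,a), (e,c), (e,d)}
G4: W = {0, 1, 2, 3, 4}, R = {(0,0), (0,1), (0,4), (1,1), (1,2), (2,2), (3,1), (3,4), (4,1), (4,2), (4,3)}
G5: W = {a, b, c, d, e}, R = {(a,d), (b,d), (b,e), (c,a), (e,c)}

Frame correspondent (Sahlqvist): \forall x \forall z (x R^2 z \to \exists w (x R^2 w \wedge zRw)) — i.e. a generalized confluence (Geach) condition.
G1: holds.
G2: holds.
G3: fails — aR²d but no w with aR²w and dRw.
G4: holds.
G5: fails — bR²c but no w with bR²w and cRw.

G1, G2, G4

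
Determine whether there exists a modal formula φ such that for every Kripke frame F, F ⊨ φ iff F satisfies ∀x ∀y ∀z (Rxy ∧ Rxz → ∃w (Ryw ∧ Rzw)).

Definable; ◇□p → □◇p defines it

Yes: it is convergence, defined by the .2 schema ◇□p → □◇p.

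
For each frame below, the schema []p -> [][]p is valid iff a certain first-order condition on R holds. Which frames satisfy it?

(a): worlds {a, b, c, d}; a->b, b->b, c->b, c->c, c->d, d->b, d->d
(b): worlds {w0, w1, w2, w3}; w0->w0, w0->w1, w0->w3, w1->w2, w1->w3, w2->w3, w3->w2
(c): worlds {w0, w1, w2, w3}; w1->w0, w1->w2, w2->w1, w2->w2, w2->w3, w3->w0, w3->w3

Frame correspondent (Sahlqvist): forall x forall y forall z (Rxy & Ryz -> Rxz) — i.e. transitivity.
(a): ✓.
(b): fails — Rw3w2 and Rw2w3 but not Rw3w3.
(c): fails — Rw1w2 and Rw2w1 but not Rw1w1.

(a)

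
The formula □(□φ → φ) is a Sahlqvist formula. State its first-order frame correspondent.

This is the T□ axiom.
It corresponds to shift-reflexivity: ∀x ∀y (Rxy → Ryy).

shift-reflexivity: ∀x ∀y (Rxy → Ryy)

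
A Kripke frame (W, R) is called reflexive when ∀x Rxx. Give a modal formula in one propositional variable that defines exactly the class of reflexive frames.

A defining formula is □p → p (the T axiom).
Suppose □p→p is valid. At any x set V(p)={w : Rxw}. Then □p holds at x, so p holds at x, i.e. Rxx.

□p → p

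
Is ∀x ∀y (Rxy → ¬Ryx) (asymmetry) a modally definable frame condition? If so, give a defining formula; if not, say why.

Not definable by any modal formula

If a class were modally definable it would be closed under surjective bounded morphisms (Goldblatt–Thomason).
The 5-cycle (worlds 0,1,2,3,4 with 0→1→2→3→4→0) is asymmetric. Mapping every world to a single reflexive point • is a surjective bounded morphism, and the reflexive point is not asymmetric (R•• but asymmetry requires ¬R••).
So the class is not modally definable.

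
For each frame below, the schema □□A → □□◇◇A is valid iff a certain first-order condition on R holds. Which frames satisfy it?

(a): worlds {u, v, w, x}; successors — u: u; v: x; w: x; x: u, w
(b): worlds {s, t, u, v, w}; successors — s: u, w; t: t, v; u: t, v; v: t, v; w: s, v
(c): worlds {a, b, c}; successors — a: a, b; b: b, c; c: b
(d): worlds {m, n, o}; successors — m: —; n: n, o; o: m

(a), (b), (c)

This is the axiom for a generalized confluence (Geach) condition; its first-order frame correspondent is ∀x ∀z (xR²z → ∃w (xR²w ∧ zR²w)).
(a): satisfies the condition.
(b): satisfies the condition.
(c): satisfies the condition.
(d): fails — nR²m but no w with nR²w and mR²w.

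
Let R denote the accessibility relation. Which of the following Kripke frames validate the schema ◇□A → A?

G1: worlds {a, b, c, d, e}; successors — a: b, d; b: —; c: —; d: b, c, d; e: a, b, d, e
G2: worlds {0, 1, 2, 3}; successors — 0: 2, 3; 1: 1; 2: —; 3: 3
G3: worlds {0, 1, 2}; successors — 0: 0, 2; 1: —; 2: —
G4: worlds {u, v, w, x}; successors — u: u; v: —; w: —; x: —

Frame correspondent (Sahlqvist): ∀x ∀y (Rxy → Ryx) — i.e. symmetry.
G1: fails — Reb but not Rbe.
G2: fails — R03 but not R30.
G3: fails — R02 but not R20.
G4: ✓.
Valid on: G4.

G4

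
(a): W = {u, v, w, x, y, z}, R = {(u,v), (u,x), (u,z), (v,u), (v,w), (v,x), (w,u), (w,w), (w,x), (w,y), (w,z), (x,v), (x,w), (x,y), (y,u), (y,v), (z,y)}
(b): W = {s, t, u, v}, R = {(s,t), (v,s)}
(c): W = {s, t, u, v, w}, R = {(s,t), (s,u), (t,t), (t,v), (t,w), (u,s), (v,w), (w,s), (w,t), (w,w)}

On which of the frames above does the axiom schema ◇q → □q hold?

The schema corresponds to partial functionality: ∀x ∀y ∀z (Rxy ∧ Rxz → y = z).
(a): fails — u sees both v and x.
(b): holds.
(c): fails — s sees both t and u.

(b)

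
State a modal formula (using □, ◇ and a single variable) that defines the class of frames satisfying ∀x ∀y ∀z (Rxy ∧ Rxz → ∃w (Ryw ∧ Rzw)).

◇□ψ → □◇ψ

A defining formula is ◇□ψ → □◇ψ (the .2 axiom).
Suppose ◇□ψ→□◇ψ is valid. Take Rxy, Rxz and set V(ψ)={w : Ryw}. Then □ψ at y so ◇□ψ at x, so □◇ψ at x, so ◇ψ at z, giving w with Rzw and Ryw.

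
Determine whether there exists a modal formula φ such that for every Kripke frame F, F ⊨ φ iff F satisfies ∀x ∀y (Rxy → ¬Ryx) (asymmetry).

Modal frame validity is preserved under surjective bounded morphisms.
The 3-cycle (worlds 0,1,2 with 0→1→2→0) is asymmetric. Mapping every world to a single reflexive point • is a surjective bounded morphism, and the reflexive point is not asymmetric (R•• but asymmetry requires ¬R••).
So the class is not modally definable.

Not modally definable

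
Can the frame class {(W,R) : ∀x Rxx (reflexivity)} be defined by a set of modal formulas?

Definable; □q → q defines it

Yes: it is reflexivity, defined by the T schema □q → q.
Suppose □q→q is valid. At any x set V(q)={w : Rxw}. Then □q holds at x, so q holds at x, i.e. Rxx.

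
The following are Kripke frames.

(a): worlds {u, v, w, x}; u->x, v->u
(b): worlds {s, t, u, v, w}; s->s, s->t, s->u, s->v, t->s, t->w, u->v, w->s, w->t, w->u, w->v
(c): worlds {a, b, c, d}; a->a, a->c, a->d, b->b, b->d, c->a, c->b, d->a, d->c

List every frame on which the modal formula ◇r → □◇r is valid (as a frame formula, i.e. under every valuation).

Frame correspondent (Sahlqvist): ∀x ∀y ∀z (Rxy ∧ Rxz → Ryz) — i.e. the Euclidean property.
(a): fails — Rux and Rux but not Rxx.
(b): fails — Rsv and Rsv but not Rvv.
(c): fails — Rac and Rac but not Rcc.

none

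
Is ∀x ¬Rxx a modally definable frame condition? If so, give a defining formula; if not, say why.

No — not modally definable

Any modally definable frame class is closed under surjective bounded morphisms.
The 4-cycle (worlds 0,1,2,3 with 0→1→2→3→0) is irreflexive, and the map sending every world to a single reflexive point • is a surjective bounded morphism (forth: every edge maps to (•,•); back: every world has a successor). So any modal formula valid on the 4-cycle is also valid on the reflexive point, which is not irreflexive.
So the class is not modally definable.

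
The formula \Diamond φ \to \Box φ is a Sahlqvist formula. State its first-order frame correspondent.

partial functionality: \forall x \forall y \forall z (Rxy \wedge Rxz \to y = z)

Suppose ◇φ→□φ is valid. Take Rxy, Rxz and set V(φ)={y}. Then ◇φ at x, so □φ at x, so φ at z, i.e. z=y.
Conversely, on a frame with partial functionality the schema holds at every world under every valuation.
So the correspondent is partial functionality.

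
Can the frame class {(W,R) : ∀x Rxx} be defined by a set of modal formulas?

Yes: it is reflexivity, defined by the T schema □p → p.
Suppose □p→p is valid. At any x set V(p)={w : Rxw}. Then □p holds at x, so p holds at x, i.e. Rxx.

Definable; □p → p defines it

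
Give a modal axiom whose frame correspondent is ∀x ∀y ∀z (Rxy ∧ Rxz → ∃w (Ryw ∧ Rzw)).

The condition is convergence. The .2 schema ◇□r → □◇r defines it.
Suppose ◇□r→□◇r is valid. Take Rxy, Rxz and set V(r)={w : Ryw}. Then □r at y so ◇□r at x, so □◇r at x, so ◇r at z, giving w with Rzw and Ryw.

◇□r → □◇r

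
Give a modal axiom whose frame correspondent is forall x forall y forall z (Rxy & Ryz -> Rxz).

□s → □□s

A defining formula is □s → □□s (the 4 axiom).
Suppose □s→□□s is valid. Take Rxy, Ryz and set V(s)={w : Rxw}. Then □s at x, so □□s at x, so □s at y, so s at z, i.e. Rxz.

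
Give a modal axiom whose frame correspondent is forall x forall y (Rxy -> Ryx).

A defining formula is q → □◇q (the B axiom).
Suppose q→□◇q is valid. Take Rxy and set V(q)={x}. Then q at x, so □◇q at x, so ◇q at y, so some z with Ryz has q; z=x, i.e. Ryx.

q → □◇q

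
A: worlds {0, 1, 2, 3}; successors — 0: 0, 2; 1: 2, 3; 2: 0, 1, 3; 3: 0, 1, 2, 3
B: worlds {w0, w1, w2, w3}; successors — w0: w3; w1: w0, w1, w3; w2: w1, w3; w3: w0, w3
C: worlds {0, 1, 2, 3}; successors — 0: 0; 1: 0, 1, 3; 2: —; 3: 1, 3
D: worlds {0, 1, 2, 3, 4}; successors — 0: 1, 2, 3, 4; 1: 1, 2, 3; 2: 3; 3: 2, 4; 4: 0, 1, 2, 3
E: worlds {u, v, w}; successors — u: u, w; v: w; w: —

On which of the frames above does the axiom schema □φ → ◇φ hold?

Frame correspondent (Sahlqvist): ∀x ∃y Rxy — i.e. seriality.
A: condition met.
B: condition met.
C: fails — world 2 has no successor.
D: condition met.
E: fails — world w has no successor.

A, B, D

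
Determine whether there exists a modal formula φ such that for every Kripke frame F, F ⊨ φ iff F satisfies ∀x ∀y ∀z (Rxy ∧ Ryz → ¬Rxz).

No

Any modally definable frame class is closed under surjective bounded morphisms.
The 3-cycle (worlds a,b,c with a→b→c→a) is intransitive. Mapping every world to a single reflexive point • is a surjective bounded morphism; the reflexive point is not intransitive (R••∧R•• but R••).
So no modal formula (or set of formulas) defines exactly the intransitive frames.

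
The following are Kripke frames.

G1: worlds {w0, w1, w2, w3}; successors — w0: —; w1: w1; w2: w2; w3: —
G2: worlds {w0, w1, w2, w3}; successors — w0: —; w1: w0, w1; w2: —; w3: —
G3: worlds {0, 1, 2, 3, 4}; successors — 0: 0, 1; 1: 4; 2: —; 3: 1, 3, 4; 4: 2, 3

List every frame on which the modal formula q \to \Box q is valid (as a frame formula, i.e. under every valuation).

This is the axiom for a generalized confluence (Geach) condition; its first-order frame correspondent is \forall x \forall z (xRz \to \exists w (x = w \wedge z = w)).
G1: holds.
G2: fails — w1Rw0 but w1 ≠ w0.
G3: fails — 0R1 but 0 ≠ 1.
Valid on: G1.

G1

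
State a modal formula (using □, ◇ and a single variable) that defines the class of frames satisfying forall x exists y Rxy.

□r → ◇r

This is seriality; the standard corresponding axiom is D: □r → ◇r.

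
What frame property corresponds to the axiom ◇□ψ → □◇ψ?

convergence

Suppose ◇□ψ→□◇ψ is valid. Take Rxy, Rxz and set V(ψ)={w : Ryw}. Then □ψ at y so ◇□ψ at x, so □◇ψ at x, so ◇ψ at z, giving w with Rzw and Ryw.
Conversely, on a frame with convergence the schema holds at every world under every valuation.
Frame condition: ∀x ∀y ∀z (Rxy ∧ Rxz → ∃w (Ryw ∧ Rzw)).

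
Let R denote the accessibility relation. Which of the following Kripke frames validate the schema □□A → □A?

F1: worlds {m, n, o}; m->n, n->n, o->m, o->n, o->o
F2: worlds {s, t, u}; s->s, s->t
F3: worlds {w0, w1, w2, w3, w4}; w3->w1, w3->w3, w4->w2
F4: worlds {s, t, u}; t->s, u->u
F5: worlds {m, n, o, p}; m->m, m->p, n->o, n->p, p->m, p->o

This is the axiom for density; its first-order frame correspondent is ∀x ∀y (Rxy → ∃z (Rxz ∧ Rzy)).
F1: ✓.
F2: ✓.
F3: fails — Rw4w2 but no z with Rw4z and Rzw2.
F4: fails — Rts but no z with Rtz and Rzs.
F5: fails — Rpo but no z with Rpz and Rzo.
Valid on: F1, F2.

F1, F2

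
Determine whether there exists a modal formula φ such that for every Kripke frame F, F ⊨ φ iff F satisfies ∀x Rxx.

This is a Sahlqvist condition; the T axiom □q → q defines it.
Suppose □q→q is valid. At any x set V(q)={w : Rxw}. Then □q holds at x, so q holds at x, i.e. Rxx.

Definable; □q → q defines it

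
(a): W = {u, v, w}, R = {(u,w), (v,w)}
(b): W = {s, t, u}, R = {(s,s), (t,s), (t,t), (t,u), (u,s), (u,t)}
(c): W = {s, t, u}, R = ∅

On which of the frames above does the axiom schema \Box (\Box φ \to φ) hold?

Frame correspondent (Sahlqvist): \forall x \forall y (Rxy \to Ryy) — i.e. shift-reflexivity.
(a): fails — Ruw but not Rww.
(b): fails — Rtu but not Ruu.
(c): holds.

(c)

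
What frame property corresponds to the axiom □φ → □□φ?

Suppose □φ→□□φ is valid. Take Rxy, Ryz and set V(φ)={w : Rxw}. Then □φ at x, so □□φ at x, so □φ at y, so φ at z, i.e. Rxz.

Transitivity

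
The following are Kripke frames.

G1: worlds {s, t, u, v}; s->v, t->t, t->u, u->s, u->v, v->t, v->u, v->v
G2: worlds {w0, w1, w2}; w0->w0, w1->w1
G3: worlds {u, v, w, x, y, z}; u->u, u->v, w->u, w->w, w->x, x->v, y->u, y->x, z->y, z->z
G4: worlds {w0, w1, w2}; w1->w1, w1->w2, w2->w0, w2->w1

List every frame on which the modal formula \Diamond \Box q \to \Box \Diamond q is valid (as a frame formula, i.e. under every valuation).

The schema corresponds to convergence: \forall x \forall y \forall z (Rxy \wedge Rxz \to \exists w (Ryw \wedge Rzw)).
G1: fails — Rtt and Rtu but t and u have no common successor.
G2: holds.
G3: fails — Ruv and Ruv but v and v have no common successor.
G4: fails — Rw2w0 and Rw2w0 but w0 and w0 have no common successor.
Valid on: G2.

G2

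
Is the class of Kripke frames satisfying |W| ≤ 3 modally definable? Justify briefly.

If a class were modally definable it would be closed under disjoint unions (Goldblatt–Thomason).
Any modal formula valid on each of 4 disjoint one-world frames is valid on their disjoint union (validity is preserved under disjoint unions). Each one-world frame has |W|=1≤3, but the union has |W|=4.
So no modal formula (or set of formulas) defines exactly the |W|≤3 frames.

No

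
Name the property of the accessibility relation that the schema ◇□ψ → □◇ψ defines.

convergence

Suppose ◇□ψ→□◇ψ is valid. Take Rxy, Rxz and set V(ψ)={w : Ryw}. Then □ψ at y so ◇□ψ at x, so □◇ψ at x, so ◇ψ at z, giving w with Rzw and Ryw.
Conversely, on a frame with convergence the schema holds at every world under every valuation.
So the correspondent is convergence.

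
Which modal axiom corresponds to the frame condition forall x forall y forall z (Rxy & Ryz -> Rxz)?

A defining formula is □ψ → □□ψ (the 4 axiom).

□ψ → □□ψ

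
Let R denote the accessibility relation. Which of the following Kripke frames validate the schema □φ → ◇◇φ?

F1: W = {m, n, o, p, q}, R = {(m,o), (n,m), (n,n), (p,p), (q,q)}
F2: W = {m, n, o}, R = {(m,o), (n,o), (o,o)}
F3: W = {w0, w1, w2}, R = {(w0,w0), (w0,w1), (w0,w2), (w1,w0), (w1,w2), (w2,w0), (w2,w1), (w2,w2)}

Frame correspondent (Sahlqvist): ∀x ∃w (xRw ∧ xR²w) — i.e. a generalized confluence (Geach) condition.
F1: fails — at m but no w with mRw and mR²w.
F2: ✓.
F3: ✓.
Valid on: F2, F3.

F2, F3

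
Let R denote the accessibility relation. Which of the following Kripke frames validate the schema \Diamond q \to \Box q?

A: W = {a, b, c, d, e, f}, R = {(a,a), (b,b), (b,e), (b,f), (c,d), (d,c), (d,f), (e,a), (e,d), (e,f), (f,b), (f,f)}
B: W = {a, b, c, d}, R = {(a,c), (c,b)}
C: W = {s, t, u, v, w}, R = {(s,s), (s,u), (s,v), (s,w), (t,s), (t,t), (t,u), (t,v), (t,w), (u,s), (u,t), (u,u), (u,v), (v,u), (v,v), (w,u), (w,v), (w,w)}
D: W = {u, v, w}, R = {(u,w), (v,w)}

This is the axiom for partial functionality; its first-order frame correspondent is \forall x \forall y \forall z (Rxy \wedge Rxz \to y = z).
A: fails — b sees both b and e.
B: holds.
C: fails — s sees both s and u.
D: holds.

B, D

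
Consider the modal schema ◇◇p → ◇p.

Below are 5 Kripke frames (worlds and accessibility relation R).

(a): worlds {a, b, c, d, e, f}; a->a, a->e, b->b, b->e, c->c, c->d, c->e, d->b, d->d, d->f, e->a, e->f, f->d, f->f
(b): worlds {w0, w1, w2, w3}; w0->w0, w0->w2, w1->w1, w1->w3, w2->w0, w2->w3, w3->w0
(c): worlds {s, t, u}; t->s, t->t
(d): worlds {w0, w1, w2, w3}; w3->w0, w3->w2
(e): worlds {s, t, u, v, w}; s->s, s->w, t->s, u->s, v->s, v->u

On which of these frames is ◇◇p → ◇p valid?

This is the axiom for transitivity; its first-order frame correspondent is ∀x ∀y ∀z (Rxy ∧ Ryz → Rxz).
(a): fails — Rcd and Rdf but not Rcf.
(b): fails — Rw1w3 and Rw3w0 but not Rw1w0.
(c): holds.
(d): holds.
(e): fails — Rus and Rsw but not Ruw.
Valid on: (c), (d).

(c), (d)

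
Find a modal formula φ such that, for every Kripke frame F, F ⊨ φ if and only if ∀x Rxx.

The condition is reflexivity. The T schema □s → s defines it.
Suppose □s→s is valid. At any x set V(s)={w : Rxw}. Then □s holds at x, so s holds at x, i.e. Rxx.

□s → s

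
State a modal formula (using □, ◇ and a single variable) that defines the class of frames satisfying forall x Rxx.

This is reflexivity; the standard corresponding axiom is T: □q → q.
Suppose □q→q is valid. At any x set V(q)={w : Rxw}. Then □q holds at x, so q holds at x, i.e. Rxx.

□q → q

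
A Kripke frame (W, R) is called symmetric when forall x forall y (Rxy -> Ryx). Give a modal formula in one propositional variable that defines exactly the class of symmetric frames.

r → □◇r

The condition is symmetry. The B schema r → □◇r defines it.
Suppose r→□◇r is valid. Take Rxy and set V(r)={x}. Then r at x, so □◇r at x, so ◇r at y, so some z with Ryz has r; z=x, i.e. Ryx.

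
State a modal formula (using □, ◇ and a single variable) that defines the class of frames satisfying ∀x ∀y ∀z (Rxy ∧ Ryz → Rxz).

The condition is transitivity. The 4 schema □r → □□r defines it.
Suppose □r→□□r is valid. Take Rxy, Ryz and set V(r)={w : Rxw}. Then □r at x, so □□r at x, so □r at y, so r at z, i.e. Rxz.

□r → □□r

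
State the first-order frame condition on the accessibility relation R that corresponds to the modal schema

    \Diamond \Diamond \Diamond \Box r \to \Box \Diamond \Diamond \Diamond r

This is a Sahlqvist (Geach-type) schema ◇^3□^1r → □^1◇^3r.
First-order correspondent: \forall x \forall y \forall z ((x R^3 y \wedge xRz) \to \exists w (yRw \wedge z R^3 w)).

\forall x \forall y \forall z ((x R^3 y \wedge xRz) \to \exists w (yRw \wedge z R^3 w))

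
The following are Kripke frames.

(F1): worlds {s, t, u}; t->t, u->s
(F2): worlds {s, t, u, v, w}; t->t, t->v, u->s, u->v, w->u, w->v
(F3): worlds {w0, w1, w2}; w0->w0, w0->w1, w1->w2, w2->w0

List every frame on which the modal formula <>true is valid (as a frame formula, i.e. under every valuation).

The schema corresponds to seriality: forall x exists y Rxy.
(F1): fails — world s has no successor.
(F2): fails — world s has no successor.
(F3): condition met.
Valid on: (F3).

(F3)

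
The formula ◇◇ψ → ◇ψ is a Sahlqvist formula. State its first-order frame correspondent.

Transitivity

This is a form of the 4 axiom.
It corresponds to transitivity: ∀x ∀y ∀z (Rxy ∧ Ryz → Rxz).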